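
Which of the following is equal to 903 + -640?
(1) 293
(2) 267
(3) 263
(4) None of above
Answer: 3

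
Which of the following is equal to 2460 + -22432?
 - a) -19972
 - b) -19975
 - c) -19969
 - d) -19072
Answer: a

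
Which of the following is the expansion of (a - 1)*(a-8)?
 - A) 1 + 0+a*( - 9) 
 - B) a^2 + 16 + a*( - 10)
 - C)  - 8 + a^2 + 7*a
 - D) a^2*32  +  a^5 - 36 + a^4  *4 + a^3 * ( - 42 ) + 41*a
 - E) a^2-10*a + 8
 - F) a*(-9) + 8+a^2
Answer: F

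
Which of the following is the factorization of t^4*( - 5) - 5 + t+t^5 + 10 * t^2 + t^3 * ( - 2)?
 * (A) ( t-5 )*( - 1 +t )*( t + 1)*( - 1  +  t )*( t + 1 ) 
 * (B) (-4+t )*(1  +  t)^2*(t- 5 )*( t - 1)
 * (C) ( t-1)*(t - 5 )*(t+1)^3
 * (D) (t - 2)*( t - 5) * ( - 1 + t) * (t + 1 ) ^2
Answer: A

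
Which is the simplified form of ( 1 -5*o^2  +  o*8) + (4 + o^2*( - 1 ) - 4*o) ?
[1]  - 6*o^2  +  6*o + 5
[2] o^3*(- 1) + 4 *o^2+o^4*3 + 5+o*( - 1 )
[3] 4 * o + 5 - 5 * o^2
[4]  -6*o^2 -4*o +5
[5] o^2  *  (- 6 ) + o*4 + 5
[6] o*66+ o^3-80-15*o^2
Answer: 5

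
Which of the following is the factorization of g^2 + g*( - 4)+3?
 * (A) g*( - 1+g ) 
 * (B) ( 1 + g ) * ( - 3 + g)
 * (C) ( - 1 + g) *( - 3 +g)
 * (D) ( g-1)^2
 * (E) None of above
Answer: C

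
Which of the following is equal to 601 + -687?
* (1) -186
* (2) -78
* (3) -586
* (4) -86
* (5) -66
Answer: 4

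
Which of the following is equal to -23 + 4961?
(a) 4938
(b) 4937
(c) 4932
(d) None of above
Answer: a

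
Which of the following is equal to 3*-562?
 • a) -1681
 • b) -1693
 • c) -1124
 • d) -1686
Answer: d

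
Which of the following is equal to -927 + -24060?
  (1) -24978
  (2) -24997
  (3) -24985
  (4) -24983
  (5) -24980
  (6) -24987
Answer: 6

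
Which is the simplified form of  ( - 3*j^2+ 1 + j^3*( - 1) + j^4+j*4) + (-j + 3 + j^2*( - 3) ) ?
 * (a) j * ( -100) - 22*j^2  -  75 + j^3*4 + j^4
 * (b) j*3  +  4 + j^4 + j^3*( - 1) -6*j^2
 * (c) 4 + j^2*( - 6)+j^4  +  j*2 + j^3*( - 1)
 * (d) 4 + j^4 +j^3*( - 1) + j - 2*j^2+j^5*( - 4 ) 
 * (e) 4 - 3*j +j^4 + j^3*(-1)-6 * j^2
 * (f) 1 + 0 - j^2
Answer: b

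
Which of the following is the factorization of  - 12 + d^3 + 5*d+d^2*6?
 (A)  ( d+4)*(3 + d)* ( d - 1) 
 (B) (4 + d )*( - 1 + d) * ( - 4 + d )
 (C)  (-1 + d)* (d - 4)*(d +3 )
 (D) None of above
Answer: A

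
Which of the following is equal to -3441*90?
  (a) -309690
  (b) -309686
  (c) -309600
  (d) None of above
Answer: a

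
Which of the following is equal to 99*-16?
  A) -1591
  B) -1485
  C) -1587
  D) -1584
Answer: D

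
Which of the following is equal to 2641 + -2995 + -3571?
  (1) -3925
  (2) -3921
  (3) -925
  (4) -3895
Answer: 1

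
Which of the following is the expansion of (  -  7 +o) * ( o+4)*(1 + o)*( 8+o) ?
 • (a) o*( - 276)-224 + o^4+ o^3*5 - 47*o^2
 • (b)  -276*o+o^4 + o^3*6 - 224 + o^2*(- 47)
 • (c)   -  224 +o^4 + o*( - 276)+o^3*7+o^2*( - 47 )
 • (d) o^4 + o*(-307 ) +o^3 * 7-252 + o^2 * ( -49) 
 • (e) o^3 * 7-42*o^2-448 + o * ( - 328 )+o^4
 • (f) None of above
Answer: b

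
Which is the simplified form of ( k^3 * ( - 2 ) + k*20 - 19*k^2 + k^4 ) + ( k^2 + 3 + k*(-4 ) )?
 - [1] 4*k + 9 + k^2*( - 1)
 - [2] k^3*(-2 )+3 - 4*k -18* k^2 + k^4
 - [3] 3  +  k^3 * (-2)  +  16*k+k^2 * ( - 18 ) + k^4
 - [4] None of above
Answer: 3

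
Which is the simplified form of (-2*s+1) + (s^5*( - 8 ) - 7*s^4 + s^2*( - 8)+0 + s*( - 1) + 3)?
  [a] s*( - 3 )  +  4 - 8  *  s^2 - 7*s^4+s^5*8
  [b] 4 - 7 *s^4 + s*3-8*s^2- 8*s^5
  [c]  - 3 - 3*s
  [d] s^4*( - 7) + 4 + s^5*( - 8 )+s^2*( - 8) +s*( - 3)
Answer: d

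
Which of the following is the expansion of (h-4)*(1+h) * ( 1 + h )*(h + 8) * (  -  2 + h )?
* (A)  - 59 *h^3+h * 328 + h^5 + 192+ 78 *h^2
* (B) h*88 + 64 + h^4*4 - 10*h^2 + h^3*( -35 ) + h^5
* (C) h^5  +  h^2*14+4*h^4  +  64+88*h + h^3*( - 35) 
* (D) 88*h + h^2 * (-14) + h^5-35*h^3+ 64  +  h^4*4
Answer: D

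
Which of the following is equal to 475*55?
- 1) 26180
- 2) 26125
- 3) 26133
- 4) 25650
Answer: 2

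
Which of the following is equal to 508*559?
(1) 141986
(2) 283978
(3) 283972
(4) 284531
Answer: 3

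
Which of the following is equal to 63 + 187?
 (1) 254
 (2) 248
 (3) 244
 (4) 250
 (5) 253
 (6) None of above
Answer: 4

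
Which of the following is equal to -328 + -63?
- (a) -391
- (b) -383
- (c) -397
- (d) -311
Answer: a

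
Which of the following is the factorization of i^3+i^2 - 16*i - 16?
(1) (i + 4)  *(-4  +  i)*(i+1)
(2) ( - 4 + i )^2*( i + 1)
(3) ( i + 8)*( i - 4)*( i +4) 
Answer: 1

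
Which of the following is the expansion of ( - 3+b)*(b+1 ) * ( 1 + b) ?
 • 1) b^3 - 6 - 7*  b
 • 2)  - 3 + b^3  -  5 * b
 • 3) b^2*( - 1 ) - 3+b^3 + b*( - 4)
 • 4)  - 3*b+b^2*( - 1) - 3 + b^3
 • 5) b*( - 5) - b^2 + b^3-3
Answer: 5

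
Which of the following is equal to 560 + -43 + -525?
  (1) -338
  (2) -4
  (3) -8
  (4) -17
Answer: 3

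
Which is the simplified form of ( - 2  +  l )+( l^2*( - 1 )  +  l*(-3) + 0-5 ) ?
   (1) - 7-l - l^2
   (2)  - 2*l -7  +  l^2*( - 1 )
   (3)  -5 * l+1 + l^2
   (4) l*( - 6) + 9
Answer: 2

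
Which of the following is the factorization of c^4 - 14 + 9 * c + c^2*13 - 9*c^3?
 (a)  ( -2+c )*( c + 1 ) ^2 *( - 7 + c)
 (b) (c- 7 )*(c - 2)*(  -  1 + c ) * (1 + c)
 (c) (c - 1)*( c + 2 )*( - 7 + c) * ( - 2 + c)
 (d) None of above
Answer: b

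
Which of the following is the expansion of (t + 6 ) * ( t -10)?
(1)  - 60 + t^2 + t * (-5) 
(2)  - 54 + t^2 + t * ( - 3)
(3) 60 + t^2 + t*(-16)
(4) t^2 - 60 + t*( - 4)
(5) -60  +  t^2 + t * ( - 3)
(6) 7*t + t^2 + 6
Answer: 4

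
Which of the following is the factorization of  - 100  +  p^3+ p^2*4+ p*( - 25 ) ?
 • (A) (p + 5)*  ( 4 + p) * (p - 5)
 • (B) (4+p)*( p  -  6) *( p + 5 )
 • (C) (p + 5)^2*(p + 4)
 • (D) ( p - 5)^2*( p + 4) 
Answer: A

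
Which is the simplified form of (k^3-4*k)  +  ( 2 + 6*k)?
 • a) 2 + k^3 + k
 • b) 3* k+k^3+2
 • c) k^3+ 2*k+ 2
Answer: c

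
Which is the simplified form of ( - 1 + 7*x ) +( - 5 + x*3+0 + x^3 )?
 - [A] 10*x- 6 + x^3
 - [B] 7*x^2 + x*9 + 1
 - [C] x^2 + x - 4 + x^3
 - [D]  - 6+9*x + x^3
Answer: A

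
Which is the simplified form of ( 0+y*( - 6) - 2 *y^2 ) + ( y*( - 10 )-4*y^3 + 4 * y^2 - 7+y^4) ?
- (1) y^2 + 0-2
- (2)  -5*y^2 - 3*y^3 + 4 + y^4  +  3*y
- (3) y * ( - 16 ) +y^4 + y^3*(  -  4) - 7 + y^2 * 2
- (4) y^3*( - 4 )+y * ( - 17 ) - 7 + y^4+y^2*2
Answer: 3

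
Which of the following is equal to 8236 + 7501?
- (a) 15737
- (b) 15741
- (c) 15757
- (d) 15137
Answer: a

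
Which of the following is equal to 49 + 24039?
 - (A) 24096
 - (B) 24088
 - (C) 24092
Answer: B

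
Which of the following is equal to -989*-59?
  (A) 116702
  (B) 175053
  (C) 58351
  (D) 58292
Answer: C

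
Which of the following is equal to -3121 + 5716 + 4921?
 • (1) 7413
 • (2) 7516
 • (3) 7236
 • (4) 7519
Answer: 2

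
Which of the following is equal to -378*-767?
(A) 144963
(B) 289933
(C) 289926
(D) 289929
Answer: C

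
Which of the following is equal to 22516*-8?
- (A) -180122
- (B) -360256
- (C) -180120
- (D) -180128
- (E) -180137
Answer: D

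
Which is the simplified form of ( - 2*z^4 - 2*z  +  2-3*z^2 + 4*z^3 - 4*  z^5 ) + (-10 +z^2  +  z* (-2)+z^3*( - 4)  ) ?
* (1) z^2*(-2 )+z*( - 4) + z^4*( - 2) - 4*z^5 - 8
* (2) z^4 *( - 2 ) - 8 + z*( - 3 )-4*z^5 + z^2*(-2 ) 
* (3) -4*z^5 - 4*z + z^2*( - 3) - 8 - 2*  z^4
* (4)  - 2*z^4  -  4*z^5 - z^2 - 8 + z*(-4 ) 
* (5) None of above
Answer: 1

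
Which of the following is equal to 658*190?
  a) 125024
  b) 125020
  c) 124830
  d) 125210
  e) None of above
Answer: b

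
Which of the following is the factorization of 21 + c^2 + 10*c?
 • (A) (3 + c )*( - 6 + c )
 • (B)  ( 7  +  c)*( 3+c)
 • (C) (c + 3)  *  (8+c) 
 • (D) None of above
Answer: B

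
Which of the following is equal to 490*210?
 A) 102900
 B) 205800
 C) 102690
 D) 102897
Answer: A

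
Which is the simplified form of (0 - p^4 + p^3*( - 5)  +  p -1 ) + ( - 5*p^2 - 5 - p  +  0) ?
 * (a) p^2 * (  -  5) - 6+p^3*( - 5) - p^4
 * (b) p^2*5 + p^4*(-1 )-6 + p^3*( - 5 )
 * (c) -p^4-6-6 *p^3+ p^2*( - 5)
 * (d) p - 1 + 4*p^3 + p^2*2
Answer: a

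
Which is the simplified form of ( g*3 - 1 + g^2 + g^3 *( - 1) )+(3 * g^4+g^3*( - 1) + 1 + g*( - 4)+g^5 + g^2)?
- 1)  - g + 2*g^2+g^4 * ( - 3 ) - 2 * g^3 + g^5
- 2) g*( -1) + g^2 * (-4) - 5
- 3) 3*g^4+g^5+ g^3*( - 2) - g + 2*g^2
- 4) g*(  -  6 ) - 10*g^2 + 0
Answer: 3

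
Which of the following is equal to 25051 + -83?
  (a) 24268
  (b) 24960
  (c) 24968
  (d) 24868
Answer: c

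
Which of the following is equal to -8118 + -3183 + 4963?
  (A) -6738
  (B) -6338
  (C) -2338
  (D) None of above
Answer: B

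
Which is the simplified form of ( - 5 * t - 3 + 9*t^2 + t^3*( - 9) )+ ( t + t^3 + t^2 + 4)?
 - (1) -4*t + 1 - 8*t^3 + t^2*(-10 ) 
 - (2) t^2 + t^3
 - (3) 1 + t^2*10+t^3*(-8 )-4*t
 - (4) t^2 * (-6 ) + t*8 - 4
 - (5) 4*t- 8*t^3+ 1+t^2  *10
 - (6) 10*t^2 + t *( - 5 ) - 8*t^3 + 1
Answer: 3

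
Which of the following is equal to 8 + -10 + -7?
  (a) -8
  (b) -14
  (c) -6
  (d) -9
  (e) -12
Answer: d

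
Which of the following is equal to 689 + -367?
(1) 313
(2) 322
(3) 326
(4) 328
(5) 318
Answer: 2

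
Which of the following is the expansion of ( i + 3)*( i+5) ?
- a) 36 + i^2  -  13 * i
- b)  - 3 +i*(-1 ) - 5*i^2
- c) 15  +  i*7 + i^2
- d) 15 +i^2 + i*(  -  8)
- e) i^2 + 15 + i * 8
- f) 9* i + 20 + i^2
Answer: e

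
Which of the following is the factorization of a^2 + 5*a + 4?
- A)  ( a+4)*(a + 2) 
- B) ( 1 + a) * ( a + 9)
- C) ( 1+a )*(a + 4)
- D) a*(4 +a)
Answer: C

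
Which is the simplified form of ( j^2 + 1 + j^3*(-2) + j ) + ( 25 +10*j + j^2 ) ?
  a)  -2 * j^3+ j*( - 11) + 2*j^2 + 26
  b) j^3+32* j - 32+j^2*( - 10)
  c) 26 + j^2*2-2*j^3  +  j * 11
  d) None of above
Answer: c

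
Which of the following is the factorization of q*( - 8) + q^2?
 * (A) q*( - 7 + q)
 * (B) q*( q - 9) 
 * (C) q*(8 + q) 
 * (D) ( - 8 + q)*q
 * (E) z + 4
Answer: D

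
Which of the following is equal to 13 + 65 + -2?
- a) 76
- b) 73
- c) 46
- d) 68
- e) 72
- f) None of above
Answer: a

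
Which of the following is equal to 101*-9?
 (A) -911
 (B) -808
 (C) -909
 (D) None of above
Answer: C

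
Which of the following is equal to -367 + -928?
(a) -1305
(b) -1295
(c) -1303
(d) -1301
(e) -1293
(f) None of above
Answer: b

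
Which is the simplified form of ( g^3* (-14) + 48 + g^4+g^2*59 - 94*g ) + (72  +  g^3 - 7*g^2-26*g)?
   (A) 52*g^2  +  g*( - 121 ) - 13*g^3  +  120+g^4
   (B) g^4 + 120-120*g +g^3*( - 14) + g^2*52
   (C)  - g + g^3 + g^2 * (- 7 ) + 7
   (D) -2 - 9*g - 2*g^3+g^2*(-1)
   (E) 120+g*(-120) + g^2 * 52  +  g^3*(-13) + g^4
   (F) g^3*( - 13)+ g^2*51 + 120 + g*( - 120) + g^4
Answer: E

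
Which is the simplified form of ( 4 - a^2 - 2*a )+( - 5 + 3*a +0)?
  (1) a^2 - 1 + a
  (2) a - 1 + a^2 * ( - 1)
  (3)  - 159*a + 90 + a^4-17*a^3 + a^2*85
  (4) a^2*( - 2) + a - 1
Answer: 2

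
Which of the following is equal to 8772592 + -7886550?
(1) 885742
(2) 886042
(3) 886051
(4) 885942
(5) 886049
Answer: 2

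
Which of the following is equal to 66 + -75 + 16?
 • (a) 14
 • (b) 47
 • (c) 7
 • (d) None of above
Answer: c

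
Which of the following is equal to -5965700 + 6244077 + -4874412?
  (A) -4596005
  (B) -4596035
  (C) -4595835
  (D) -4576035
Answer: B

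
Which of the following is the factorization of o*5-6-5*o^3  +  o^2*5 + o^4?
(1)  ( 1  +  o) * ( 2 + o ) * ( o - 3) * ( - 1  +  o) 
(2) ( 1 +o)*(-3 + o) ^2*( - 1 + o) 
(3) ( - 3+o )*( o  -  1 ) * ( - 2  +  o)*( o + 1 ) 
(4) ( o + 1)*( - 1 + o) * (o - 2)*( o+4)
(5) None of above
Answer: 3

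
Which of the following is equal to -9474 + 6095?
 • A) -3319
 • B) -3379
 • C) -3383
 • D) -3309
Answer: B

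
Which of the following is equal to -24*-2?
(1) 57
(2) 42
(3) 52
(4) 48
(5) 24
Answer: 4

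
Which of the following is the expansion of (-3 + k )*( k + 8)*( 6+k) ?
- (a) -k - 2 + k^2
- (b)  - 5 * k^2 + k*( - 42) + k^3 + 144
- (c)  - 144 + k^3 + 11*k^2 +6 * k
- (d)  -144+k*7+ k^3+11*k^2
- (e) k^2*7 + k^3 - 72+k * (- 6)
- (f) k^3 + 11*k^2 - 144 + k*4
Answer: c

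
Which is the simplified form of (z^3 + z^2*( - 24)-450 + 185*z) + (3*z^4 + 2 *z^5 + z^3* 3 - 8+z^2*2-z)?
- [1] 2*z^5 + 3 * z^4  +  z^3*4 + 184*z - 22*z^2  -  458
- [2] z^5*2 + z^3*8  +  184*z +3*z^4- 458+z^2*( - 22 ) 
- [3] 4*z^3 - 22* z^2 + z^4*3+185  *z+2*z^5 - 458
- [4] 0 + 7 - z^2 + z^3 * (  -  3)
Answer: 1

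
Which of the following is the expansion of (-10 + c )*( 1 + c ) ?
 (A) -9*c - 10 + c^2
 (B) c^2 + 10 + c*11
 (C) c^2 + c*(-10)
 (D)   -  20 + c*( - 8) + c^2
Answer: A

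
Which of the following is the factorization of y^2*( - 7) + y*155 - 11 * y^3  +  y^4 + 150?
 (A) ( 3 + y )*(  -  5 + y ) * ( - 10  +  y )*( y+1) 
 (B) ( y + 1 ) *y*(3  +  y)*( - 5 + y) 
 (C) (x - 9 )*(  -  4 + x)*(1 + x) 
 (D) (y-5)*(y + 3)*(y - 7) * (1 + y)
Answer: A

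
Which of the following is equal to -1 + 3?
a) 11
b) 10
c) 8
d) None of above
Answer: d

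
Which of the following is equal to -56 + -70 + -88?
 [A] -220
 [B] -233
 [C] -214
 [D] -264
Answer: C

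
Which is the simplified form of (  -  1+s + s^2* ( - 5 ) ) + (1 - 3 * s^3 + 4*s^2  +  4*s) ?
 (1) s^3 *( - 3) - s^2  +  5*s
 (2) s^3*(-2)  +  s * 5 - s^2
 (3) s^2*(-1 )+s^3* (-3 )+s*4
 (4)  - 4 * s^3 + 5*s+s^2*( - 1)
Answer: 1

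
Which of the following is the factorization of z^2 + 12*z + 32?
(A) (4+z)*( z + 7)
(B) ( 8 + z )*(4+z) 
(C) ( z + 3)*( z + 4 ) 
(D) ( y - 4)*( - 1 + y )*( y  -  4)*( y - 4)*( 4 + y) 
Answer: B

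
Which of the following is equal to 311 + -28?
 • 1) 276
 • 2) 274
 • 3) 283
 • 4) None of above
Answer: 3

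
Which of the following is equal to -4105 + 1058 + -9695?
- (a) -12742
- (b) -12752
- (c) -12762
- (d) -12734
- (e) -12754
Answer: a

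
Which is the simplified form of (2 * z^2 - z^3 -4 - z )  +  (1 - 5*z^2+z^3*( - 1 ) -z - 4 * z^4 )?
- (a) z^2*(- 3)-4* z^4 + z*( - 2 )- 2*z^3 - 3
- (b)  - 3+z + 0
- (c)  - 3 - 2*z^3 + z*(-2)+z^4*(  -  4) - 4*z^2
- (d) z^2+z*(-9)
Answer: a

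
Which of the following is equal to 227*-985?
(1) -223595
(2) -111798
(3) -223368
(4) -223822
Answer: 1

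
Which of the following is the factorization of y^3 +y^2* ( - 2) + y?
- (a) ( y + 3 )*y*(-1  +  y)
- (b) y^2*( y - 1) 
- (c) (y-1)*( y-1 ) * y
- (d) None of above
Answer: c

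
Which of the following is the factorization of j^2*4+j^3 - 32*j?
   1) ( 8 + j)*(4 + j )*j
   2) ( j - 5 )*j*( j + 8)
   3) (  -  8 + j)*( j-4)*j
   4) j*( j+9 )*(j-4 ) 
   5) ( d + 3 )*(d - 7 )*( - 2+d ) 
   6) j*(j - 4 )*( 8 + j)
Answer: 6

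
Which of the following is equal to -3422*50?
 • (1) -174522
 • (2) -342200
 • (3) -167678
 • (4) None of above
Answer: 4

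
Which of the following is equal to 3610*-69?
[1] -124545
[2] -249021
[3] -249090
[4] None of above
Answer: 3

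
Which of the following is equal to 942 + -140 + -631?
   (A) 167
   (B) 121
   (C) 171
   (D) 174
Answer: C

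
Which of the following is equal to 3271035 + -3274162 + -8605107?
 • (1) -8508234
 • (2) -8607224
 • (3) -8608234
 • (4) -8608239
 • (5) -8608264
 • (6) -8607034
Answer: 3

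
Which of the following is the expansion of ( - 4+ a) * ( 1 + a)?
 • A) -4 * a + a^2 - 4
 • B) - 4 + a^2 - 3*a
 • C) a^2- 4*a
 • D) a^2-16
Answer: B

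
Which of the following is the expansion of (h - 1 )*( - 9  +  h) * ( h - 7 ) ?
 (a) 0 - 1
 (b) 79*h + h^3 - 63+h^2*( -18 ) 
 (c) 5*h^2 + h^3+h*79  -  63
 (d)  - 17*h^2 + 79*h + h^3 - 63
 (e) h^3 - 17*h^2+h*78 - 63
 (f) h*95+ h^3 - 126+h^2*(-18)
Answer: d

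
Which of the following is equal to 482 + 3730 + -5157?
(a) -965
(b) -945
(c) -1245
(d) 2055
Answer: b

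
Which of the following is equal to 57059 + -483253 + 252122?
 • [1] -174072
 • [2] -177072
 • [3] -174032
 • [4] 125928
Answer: 1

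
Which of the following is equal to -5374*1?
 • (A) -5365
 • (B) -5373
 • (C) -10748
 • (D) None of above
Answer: D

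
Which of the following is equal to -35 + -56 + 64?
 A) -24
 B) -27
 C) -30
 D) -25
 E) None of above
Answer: B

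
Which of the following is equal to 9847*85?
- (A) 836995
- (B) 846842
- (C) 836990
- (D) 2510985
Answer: A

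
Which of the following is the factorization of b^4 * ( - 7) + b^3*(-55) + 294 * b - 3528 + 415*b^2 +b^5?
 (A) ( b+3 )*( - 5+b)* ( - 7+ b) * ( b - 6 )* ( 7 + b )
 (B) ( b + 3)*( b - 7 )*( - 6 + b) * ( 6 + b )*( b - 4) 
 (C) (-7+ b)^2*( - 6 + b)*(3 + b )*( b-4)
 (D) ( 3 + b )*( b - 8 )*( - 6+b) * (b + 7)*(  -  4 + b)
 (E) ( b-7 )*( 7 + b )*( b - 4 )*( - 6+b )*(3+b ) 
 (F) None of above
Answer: E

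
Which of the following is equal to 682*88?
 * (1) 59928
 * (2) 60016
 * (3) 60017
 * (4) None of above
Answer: 2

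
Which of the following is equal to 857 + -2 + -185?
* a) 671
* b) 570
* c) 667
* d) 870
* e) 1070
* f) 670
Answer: f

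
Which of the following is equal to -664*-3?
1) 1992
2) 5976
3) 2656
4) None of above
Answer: 1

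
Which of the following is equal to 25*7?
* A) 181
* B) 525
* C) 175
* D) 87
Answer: C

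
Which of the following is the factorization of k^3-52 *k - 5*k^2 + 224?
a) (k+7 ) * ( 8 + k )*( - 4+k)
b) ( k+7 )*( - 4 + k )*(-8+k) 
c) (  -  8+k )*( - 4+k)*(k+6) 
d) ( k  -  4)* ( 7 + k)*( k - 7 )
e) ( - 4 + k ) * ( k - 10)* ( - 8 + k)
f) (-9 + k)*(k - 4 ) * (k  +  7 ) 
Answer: b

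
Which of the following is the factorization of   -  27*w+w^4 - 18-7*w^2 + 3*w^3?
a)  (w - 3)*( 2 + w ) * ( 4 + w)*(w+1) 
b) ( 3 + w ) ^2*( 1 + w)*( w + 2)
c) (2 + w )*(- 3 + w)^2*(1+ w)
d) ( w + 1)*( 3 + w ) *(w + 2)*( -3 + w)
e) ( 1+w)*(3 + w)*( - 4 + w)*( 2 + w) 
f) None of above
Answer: d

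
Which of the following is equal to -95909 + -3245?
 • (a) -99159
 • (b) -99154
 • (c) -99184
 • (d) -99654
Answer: b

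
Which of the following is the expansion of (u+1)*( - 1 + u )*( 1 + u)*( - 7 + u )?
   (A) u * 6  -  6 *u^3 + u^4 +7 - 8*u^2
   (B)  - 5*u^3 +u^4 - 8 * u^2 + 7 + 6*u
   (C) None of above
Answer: A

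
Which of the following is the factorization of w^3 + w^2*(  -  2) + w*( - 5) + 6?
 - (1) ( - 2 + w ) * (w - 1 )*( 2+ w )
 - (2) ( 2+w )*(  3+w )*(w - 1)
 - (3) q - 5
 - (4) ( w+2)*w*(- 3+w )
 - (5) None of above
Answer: 5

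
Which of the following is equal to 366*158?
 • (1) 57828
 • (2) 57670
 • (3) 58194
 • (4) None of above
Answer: 1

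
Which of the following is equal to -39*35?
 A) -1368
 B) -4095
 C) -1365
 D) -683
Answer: C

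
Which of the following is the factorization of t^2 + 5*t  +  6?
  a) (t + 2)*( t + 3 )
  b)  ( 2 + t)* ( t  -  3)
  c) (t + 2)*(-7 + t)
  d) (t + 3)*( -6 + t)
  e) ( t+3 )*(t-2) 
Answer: a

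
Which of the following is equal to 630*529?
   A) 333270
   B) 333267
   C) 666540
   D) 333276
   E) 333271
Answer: A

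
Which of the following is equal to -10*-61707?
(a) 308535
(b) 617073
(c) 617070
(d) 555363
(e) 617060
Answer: c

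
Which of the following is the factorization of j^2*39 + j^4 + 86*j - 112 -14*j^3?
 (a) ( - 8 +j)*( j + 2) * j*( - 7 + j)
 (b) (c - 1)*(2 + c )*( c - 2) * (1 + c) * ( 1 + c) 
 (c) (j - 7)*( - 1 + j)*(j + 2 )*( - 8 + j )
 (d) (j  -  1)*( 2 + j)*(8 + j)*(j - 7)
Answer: c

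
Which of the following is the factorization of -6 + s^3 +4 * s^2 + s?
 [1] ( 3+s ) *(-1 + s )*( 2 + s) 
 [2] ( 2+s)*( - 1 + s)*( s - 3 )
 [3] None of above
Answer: 1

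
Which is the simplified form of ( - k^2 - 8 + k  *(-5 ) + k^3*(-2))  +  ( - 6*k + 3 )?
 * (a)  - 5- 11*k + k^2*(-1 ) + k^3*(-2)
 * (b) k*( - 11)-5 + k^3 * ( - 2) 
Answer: a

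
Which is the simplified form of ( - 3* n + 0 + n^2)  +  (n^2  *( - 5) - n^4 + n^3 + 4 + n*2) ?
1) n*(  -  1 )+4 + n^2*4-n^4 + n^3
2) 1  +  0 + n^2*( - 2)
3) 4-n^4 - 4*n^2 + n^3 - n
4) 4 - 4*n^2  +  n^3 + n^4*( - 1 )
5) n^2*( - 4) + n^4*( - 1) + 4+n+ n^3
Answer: 3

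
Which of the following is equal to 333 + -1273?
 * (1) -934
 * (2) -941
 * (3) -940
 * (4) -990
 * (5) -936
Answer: 3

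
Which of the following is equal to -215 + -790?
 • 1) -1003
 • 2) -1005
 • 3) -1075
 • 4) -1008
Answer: 2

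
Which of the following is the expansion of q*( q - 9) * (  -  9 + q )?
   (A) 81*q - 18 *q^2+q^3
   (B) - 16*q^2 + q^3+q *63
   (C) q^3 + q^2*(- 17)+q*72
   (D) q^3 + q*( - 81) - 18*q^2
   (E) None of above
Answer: A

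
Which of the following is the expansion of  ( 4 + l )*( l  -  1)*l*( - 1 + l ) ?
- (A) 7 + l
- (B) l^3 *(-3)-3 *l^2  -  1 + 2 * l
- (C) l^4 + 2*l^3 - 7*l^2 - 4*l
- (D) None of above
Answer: D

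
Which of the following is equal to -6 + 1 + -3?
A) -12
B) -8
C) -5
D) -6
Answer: B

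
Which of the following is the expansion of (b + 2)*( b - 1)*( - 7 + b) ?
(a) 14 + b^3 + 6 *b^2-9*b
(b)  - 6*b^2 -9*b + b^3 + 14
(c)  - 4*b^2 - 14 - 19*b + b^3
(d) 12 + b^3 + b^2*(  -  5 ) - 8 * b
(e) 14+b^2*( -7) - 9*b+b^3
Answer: b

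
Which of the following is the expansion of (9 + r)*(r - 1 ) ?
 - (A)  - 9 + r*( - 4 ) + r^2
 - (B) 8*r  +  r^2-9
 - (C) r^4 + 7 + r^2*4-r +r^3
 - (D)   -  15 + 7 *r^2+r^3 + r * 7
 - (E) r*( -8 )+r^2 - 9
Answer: B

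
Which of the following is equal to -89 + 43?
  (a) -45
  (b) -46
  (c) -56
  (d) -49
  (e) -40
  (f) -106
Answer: b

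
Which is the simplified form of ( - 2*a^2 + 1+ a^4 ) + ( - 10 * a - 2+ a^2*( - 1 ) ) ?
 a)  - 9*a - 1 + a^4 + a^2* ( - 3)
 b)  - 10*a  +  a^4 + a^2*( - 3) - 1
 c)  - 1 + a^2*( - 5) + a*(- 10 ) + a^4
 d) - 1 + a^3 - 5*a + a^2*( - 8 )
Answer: b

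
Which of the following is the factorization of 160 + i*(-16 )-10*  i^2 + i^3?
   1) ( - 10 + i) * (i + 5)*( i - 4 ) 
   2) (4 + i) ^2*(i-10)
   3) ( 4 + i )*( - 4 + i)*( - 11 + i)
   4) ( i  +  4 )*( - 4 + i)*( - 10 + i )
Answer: 4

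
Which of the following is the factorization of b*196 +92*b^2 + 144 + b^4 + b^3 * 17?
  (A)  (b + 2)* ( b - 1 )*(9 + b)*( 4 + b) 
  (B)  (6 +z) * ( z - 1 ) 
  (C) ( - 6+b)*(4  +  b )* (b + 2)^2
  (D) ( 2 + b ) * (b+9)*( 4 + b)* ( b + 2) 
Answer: D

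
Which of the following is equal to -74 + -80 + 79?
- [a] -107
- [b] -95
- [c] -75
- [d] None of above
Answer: c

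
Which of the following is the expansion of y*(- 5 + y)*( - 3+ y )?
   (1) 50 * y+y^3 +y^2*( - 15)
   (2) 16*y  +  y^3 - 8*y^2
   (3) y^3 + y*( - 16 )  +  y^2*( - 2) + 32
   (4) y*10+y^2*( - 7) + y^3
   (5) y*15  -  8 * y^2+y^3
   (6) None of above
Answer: 5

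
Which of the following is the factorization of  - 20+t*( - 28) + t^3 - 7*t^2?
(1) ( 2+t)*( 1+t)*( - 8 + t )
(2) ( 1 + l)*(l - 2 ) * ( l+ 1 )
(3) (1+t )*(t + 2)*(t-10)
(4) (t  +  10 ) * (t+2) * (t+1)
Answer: 3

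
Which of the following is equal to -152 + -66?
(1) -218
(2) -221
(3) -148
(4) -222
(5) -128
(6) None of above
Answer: 1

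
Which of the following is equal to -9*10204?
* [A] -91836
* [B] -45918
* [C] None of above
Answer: A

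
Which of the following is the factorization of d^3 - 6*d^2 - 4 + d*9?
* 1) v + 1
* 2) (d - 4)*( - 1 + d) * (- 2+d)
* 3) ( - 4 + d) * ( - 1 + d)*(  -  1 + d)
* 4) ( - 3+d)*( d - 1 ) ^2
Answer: 3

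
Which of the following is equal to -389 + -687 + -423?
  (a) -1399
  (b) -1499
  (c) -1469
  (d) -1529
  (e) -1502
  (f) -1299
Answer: b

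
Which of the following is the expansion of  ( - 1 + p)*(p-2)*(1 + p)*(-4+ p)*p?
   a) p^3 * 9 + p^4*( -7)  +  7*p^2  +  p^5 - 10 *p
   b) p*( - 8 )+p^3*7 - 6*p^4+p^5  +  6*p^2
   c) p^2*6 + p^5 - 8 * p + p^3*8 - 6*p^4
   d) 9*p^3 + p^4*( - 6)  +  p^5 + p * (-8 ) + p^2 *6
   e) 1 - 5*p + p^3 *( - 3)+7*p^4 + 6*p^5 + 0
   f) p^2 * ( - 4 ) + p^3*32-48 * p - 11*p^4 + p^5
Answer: b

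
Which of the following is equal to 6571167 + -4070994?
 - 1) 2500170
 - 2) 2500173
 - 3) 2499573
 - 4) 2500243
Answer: 2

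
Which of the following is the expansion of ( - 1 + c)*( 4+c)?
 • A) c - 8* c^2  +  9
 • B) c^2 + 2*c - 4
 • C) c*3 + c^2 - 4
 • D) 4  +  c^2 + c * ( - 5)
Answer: C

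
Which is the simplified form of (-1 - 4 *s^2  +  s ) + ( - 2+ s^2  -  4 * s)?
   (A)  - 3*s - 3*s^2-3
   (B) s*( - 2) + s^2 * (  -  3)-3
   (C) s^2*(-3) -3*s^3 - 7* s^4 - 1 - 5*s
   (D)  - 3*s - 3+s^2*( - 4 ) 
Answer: A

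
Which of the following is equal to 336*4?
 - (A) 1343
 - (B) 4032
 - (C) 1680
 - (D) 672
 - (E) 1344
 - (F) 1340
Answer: E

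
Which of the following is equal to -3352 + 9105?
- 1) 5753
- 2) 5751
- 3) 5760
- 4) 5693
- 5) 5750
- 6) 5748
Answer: 1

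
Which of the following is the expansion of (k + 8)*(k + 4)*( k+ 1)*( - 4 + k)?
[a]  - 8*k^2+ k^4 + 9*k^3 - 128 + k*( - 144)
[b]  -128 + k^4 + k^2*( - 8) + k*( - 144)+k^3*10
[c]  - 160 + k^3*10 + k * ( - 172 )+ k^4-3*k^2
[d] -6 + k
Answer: a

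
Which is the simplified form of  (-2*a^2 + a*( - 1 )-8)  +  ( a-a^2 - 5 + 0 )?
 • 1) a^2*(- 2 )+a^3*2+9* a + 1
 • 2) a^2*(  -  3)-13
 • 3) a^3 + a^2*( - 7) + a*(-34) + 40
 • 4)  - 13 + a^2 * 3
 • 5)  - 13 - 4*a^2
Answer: 2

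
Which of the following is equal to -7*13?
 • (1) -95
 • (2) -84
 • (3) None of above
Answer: 3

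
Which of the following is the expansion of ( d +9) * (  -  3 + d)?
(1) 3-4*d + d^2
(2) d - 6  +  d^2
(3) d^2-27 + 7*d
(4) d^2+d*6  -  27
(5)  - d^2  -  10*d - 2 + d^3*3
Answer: 4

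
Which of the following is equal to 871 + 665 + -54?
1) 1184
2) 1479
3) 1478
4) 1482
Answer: 4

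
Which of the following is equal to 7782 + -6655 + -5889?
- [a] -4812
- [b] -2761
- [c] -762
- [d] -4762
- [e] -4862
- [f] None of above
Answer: d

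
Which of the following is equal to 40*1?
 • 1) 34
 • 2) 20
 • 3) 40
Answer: 3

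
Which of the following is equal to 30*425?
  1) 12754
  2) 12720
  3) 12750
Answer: 3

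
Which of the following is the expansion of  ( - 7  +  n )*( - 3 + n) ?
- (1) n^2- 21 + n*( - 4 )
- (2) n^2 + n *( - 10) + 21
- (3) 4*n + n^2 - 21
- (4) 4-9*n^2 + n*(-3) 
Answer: 2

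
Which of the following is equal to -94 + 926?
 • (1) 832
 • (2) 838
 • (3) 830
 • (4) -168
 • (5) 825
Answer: 1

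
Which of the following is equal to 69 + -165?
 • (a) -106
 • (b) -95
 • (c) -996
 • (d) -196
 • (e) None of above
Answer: e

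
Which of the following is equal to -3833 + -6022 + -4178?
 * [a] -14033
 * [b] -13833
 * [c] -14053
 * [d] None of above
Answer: a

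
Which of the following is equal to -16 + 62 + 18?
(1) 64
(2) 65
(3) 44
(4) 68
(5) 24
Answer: 1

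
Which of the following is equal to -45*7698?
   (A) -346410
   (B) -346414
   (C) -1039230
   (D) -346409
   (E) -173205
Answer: A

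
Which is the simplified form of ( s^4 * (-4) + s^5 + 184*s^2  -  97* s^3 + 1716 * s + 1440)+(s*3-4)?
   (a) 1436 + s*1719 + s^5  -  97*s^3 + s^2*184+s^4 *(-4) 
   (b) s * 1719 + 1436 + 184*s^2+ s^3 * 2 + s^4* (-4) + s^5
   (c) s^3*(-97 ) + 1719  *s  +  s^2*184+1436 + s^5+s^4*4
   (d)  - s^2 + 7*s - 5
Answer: a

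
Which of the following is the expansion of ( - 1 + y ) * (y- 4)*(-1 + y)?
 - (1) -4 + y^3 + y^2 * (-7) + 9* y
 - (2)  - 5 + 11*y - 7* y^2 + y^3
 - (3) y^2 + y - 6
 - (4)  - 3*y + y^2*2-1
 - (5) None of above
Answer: 5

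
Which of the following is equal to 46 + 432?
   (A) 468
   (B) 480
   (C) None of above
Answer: C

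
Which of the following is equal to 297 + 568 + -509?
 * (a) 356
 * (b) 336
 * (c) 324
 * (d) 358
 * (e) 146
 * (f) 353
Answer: a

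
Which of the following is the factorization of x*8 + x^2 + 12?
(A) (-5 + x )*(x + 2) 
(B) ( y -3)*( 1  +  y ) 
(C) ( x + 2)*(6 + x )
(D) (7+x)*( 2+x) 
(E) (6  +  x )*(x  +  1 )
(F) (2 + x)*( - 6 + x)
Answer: C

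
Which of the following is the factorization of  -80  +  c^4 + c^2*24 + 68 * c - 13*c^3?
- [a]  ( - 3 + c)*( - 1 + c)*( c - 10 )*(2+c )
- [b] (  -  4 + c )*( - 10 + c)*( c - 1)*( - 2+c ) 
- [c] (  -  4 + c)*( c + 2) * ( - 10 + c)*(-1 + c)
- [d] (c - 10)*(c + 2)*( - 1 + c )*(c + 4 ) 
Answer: c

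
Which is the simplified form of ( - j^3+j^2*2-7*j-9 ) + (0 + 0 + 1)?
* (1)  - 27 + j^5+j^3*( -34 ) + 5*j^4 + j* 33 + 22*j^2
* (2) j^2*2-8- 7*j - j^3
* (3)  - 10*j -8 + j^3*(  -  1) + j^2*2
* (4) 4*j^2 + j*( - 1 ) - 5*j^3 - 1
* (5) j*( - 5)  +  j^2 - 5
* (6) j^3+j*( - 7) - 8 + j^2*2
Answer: 2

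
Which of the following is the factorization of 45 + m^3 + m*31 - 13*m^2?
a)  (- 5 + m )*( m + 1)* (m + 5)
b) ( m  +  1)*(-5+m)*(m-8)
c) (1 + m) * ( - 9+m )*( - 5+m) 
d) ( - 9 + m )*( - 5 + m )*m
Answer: c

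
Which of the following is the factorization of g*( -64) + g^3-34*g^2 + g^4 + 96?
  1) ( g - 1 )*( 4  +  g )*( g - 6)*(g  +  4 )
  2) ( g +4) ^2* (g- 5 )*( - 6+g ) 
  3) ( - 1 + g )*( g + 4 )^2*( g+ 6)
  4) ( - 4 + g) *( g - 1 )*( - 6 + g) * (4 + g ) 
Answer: 1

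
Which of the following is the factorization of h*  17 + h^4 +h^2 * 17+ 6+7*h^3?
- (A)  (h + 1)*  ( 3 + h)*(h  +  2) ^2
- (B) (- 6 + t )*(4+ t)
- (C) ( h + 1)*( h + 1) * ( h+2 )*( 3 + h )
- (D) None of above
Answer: C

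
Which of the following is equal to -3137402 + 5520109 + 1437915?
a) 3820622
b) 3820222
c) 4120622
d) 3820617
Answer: a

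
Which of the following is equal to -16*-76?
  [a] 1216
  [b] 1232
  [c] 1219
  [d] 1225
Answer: a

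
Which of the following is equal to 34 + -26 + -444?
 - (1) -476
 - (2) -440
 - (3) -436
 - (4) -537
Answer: 3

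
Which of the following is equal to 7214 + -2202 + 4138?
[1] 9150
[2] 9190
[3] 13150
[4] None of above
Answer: 1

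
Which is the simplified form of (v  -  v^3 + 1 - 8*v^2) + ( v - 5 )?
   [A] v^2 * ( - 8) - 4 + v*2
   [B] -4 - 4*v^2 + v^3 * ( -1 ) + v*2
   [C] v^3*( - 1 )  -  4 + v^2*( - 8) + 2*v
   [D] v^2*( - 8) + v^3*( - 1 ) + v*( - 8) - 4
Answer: C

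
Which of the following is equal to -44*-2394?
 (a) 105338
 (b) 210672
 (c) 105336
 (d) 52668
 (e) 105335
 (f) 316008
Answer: c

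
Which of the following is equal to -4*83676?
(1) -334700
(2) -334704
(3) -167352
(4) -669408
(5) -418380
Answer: 2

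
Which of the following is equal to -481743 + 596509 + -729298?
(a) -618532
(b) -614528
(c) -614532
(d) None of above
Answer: c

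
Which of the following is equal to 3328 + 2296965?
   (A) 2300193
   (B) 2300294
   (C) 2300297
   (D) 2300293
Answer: D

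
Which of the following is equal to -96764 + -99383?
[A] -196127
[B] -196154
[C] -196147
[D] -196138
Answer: C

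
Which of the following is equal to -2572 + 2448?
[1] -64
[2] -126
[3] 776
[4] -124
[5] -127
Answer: 4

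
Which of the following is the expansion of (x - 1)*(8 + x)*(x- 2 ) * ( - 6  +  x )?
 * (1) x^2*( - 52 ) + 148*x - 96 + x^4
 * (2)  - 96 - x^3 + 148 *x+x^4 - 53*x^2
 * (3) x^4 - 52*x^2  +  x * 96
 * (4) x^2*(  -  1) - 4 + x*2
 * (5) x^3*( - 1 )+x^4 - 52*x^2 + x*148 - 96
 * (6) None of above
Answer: 5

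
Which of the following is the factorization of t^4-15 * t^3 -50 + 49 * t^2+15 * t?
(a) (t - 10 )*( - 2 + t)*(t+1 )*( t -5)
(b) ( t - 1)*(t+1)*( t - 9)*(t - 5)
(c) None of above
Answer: c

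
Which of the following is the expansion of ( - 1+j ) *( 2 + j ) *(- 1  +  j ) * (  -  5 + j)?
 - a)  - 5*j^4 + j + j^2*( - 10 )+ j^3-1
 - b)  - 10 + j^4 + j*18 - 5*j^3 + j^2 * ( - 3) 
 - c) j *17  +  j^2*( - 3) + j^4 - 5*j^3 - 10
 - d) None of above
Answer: c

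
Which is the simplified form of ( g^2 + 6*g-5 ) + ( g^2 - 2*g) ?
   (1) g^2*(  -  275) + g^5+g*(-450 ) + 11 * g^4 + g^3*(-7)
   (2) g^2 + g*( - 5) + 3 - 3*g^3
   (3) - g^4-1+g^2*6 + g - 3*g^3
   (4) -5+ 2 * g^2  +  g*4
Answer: 4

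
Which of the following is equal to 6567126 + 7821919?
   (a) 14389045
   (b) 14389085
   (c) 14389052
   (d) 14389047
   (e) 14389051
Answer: a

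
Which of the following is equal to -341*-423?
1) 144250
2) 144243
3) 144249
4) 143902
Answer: 2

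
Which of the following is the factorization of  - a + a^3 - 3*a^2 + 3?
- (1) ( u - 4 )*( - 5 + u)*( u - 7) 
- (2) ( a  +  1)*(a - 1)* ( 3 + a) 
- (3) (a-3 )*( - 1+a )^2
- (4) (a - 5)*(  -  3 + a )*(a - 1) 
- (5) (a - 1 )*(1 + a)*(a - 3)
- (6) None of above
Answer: 5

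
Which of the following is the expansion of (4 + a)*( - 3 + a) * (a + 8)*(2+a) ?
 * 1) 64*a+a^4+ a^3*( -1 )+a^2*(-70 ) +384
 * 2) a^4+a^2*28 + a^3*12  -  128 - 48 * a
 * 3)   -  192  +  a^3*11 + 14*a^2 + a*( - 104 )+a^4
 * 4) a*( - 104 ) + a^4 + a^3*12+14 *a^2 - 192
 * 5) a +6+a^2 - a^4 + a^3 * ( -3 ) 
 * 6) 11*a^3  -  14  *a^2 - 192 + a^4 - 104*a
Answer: 3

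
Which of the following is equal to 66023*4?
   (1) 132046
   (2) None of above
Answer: 2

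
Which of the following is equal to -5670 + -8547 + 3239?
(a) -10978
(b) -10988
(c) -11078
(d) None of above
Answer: a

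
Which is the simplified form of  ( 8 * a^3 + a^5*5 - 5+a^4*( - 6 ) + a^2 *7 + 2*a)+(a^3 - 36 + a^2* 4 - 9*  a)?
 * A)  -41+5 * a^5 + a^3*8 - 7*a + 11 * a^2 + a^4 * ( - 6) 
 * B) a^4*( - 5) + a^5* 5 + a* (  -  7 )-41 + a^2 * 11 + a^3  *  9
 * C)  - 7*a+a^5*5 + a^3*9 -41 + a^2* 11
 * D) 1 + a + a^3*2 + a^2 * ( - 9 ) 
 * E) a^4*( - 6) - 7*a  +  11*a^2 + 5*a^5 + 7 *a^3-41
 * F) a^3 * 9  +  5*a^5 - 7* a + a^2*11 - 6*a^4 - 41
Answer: F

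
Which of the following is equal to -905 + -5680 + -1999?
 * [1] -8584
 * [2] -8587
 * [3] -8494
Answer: 1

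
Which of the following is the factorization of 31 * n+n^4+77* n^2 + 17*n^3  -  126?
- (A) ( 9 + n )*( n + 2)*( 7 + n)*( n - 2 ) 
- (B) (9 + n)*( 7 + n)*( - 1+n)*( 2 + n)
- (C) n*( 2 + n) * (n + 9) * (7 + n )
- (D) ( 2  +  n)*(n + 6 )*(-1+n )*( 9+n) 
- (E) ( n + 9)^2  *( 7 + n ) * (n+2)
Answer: B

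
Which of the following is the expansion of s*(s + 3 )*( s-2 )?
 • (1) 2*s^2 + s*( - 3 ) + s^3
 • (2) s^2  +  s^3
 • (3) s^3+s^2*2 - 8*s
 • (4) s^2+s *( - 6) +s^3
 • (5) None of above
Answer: 4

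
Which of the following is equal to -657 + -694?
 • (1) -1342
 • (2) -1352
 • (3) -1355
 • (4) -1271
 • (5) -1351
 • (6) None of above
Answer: 5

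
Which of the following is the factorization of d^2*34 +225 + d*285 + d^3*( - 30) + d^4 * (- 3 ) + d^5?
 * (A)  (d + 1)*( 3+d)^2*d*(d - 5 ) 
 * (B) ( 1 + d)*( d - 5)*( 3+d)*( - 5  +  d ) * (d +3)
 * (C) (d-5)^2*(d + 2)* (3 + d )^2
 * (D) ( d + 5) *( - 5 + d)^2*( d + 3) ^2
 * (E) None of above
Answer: B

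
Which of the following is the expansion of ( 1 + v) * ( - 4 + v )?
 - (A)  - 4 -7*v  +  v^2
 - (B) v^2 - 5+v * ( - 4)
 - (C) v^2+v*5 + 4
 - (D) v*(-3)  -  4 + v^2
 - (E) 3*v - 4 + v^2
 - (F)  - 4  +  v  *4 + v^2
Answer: D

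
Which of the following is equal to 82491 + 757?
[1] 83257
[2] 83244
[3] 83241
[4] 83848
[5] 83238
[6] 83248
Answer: 6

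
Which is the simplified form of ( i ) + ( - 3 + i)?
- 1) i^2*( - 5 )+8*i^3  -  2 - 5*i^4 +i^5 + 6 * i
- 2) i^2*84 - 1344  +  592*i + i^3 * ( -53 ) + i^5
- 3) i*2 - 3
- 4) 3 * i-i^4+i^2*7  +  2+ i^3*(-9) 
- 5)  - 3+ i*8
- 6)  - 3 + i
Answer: 3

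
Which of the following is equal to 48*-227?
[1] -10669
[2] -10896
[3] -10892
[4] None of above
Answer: 2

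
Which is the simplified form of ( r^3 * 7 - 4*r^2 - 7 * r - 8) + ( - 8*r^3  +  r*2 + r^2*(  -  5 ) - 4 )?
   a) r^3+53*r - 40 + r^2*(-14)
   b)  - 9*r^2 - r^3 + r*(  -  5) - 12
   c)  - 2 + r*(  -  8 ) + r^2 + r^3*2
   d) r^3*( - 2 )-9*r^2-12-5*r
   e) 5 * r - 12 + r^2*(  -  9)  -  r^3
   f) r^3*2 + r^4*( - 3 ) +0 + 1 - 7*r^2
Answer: b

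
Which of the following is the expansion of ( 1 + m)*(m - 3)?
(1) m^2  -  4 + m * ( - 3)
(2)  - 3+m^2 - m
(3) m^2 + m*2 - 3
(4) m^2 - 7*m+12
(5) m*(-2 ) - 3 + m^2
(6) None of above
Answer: 5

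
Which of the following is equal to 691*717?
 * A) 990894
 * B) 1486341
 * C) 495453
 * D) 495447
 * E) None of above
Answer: D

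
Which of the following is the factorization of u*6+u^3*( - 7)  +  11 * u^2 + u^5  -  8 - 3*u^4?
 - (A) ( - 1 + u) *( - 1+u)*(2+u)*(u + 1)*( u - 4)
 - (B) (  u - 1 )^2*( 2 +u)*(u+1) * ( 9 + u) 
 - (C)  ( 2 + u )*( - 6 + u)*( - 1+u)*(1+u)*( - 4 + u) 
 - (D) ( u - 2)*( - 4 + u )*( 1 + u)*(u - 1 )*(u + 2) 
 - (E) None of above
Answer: A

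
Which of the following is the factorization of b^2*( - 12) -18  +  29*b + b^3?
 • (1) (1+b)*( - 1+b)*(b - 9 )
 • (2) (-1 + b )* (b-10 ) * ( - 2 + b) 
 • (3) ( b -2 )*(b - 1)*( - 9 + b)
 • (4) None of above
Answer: 3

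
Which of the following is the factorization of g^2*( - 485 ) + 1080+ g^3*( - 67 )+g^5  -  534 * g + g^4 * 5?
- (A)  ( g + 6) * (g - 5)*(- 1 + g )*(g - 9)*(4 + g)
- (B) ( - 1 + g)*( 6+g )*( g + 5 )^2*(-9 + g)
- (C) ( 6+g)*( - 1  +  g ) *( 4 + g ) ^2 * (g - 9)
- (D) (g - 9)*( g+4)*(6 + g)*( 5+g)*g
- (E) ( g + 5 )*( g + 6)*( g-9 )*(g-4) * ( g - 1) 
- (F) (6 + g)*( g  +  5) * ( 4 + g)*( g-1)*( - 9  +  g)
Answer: F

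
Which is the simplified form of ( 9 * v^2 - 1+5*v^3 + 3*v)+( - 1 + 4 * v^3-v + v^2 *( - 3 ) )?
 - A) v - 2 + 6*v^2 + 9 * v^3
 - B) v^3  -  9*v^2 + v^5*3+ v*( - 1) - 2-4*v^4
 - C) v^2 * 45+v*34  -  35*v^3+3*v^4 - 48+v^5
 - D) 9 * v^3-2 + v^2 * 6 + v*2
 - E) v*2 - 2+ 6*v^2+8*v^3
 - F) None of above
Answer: D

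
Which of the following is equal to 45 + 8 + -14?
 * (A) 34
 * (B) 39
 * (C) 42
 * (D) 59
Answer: B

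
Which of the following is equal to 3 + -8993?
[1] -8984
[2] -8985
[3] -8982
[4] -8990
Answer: 4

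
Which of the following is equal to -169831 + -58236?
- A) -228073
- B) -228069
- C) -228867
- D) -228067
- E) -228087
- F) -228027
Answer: D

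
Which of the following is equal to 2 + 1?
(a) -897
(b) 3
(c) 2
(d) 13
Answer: b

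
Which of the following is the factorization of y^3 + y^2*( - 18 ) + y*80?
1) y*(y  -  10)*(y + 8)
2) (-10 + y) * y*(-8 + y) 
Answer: 2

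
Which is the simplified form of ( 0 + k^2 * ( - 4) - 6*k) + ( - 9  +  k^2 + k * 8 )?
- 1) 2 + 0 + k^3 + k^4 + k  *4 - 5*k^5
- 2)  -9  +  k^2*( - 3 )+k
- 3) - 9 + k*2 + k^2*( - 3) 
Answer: 3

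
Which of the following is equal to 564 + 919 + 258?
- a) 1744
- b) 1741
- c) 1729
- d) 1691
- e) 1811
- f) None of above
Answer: b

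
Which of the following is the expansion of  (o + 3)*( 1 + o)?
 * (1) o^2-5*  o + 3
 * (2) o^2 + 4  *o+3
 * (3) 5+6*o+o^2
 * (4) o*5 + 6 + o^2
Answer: 2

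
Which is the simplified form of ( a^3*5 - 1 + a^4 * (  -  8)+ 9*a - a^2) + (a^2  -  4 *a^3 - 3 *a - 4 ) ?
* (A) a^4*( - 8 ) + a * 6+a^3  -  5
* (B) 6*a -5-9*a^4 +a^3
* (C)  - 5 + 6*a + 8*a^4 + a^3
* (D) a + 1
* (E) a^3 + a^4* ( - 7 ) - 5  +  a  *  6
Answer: A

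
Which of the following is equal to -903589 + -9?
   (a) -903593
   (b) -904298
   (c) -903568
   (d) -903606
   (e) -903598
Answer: e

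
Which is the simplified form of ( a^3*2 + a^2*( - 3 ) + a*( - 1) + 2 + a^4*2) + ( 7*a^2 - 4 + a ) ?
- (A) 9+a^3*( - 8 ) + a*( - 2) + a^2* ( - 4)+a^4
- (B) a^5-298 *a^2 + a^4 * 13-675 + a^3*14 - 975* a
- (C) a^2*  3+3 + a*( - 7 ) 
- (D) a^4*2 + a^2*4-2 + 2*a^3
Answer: D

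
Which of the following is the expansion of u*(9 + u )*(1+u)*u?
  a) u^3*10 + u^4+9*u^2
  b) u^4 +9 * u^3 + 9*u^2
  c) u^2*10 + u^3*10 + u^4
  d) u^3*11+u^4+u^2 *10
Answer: a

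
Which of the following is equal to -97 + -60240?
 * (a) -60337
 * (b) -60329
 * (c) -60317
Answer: a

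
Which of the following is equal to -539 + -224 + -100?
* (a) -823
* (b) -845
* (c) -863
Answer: c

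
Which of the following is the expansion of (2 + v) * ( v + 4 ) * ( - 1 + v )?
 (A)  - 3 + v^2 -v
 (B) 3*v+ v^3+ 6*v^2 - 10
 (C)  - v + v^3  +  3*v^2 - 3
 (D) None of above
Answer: D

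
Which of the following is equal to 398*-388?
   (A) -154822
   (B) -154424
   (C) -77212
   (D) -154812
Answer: B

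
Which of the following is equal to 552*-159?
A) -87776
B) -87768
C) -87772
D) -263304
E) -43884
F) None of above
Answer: B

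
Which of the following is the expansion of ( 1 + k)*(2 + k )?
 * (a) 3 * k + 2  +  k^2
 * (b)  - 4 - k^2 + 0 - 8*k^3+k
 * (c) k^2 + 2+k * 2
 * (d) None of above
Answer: a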